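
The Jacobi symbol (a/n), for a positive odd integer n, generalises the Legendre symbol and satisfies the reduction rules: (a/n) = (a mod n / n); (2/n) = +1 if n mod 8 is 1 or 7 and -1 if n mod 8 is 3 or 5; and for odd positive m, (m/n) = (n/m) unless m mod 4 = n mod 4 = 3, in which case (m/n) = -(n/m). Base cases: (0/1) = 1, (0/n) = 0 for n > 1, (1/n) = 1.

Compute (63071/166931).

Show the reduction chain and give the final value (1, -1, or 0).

1

flip (63071/166931) -> (166931/63071): both odd, 63071 mod 4 = 3, 166931 mod 4 = 3, so the flip contributes -1; sign now -1
(166931/63071): 166931 mod 63071 = 40789, so (166931/63071) = (40789/63071)
flip (40789/63071) -> (63071/40789): both odd, 40789 mod 4 = 1, 63071 mod 4 = 3, so the flip contributes +1; sign now -1
(63071/40789): 63071 mod 40789 = 22282, so (63071/40789) = (22282/40789)
factor out 2^1: 22282 = 2^1·11141; with 40789 mod 8 = 5, (2/40789) = -1; sign now +1; continue with (11141/40789)
flip (11141/40789) -> (40789/11141): both odd, 11141 mod 4 = 1, 40789 mod 4 = 1, so the flip contributes +1; sign now +1
(40789/11141): 40789 mod 11141 = 7366, so (40789/11141) = (7366/11141)
factor out 2^1: 7366 = 2^1·3683; with 11141 mod 8 = 5, (2/11141) = -1; sign now -1; continue with (3683/11141)
flip (3683/11141) -> (11141/3683): both odd, 3683 mod 4 = 3, 11141 mod 4 = 1, so the flip contributes +1; sign now -1
(11141/3683): 11141 mod 3683 = 92, so (11141/3683) = (92/3683)
factor out 2^2: 92 = 2^2·23; with 3683 mod 8 = 3, (2/3683) = -1; sign now -1; continue with (23/3683)
flip (23/3683) -> (3683/23): both odd, 23 mod 4 = 3, 3683 mod 4 = 3, so the flip contributes -1; sign now +1
(3683/23): 3683 mod 23 = 3, so (3683/23) = (3/23)
flip (3/23) -> (23/3): both odd, 3 mod 4 = 3, 23 mod 4 = 3, so the flip contributes -1; sign now -1
(23/3): 23 mod 3 = 2, so (23/3) = (2/3)
factor out 2^1: 2 = 2^1·1; with 3 mod 8 = 3, (2/3) = -1; sign now +1; continue with (1/3)
reached (1/3) = 1, so the symbol is +1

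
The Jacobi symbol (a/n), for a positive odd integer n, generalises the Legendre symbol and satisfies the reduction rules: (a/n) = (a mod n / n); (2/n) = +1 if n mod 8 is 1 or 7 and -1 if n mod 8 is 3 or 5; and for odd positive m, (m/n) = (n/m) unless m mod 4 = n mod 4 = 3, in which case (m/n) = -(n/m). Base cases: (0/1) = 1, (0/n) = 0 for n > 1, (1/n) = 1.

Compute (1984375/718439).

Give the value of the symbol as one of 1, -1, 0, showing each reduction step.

0

(1984375/718439) = (547497/718439)   [reduce mod 718439]
reciprocity: (547497/718439) = +1·(718439/547497) since 547497 mod 4 = 1, 718439 mod 4 = 3; sign now +1
(718439/547497) = (170942/547497)   [reduce mod 547497]
170942 = 2^1·85471; (2/547497) = +1 since 547497 mod 8 = 1, so (170942/547497) = (+1)^1·(85471/547497); sign now +1
reciprocity: (85471/547497) = +1·(547497/85471) since 85471 mod 4 = 3, 547497 mod 4 = 1; sign now +1
(547497/85471) = (34671/85471)   [reduce mod 85471]
reciprocity: (34671/85471) = -1·(85471/34671) since 34671 mod 4 = 3, 85471 mod 4 = 3; sign now -1
(85471/34671) = (16129/34671)   [reduce mod 34671]
reciprocity: (16129/34671) = +1·(34671/16129) since 16129 mod 4 = 1, 34671 mod 4 = 3; sign now -1
(34671/16129) = (2413/16129)   [reduce mod 16129]
reciprocity: (2413/16129) = +1·(16129/2413) since 2413 mod 4 = 1, 16129 mod 4 = 1; sign now -1
(16129/2413) = (1651/2413)   [reduce mod 2413]
reciprocity: (1651/2413) = +1·(2413/1651) since 1651 mod 4 = 3, 2413 mod 4 = 1; sign now -1
(2413/1651) = (762/1651)   [reduce mod 1651]
762 = 2^1·381; (2/1651) = -1 since 1651 mod 8 = 3, so (762/1651) = (-1)^1·(381/1651); sign now +1
reciprocity: (381/1651) = +1·(1651/381) since 381 mod 4 = 1, 1651 mod 4 = 3; sign now +1
(1651/381) = (127/381)   [reduce mod 381]
reciprocity: (127/381) = +1·(381/127) since 127 mod 4 = 3, 381 mod 4 = 1; sign now +1
(381/127) = (0/127)   [reduce mod 127]
(0/127) = 0   [gcd(a, n) > 1]; final value = 0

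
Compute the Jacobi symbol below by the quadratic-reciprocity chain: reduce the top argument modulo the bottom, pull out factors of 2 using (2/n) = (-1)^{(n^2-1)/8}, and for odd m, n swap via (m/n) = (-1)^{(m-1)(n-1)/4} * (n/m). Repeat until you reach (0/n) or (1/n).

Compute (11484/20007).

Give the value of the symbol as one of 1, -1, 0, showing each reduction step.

0

11484 = 2^2·2871; (2/20007) = +1 since 20007 mod 8 = 7, so (11484/20007) = (+1)^2·(2871/20007); sign now +1
reciprocity: (2871/20007) = -1·(20007/2871) since 2871 mod 4 = 3, 20007 mod 4 = 3; sign now -1
(20007/2871) = (2781/2871)   [reduce mod 2871]
reciprocity: (2781/2871) = +1·(2871/2781) since 2781 mod 4 = 1, 2871 mod 4 = 3; sign now -1
(2871/2781) = (90/2781)   [reduce mod 2781]
90 = 2^1·45; (2/2781) = -1 since 2781 mod 8 = 5, so (90/2781) = (-1)^1·(45/2781); sign now +1
reciprocity: (45/2781) = +1·(2781/45) since 45 mod 4 = 1, 2781 mod 4 = 1; sign now +1
(2781/45) = (36/45)   [reduce mod 45]
36 = 2^2·9; (2/45) = -1 since 45 mod 8 = 5, so (36/45) = (-1)^2·(9/45); sign now +1
reciprocity: (9/45) = +1·(45/9) since 9 mod 4 = 1, 45 mod 4 = 1; sign now +1
(45/9) = (0/9)   [reduce mod 9]
(0/9) = 0   [gcd(a, n) > 1]; final value = 0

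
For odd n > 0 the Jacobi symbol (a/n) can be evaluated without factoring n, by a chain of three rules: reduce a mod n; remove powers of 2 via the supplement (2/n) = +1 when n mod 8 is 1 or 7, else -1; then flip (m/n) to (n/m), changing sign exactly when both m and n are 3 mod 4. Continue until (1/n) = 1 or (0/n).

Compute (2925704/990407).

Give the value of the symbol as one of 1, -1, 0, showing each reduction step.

(2925704/990407): 2925704 mod 990407 = 944890, so (2925704/990407) = (944890/990407)
factor out 2^1: 944890 = 2^1·472445; with 990407 mod 8 = 7, (2/990407) = +1; sign now +1; continue with (472445/990407)
flip (472445/990407) -> (990407/472445): both odd, 472445 mod 4 = 1, 990407 mod 4 = 3, so the flip contributes +1; sign now +1
(990407/472445): 990407 mod 472445 = 45517, so (990407/472445) = (45517/472445)
flip (45517/472445) -> (472445/45517): both odd, 45517 mod 4 = 1, 472445 mod 4 = 1, so the flip contributes +1; sign now +1
(472445/45517): 472445 mod 45517 = 17275, so (472445/45517) = (17275/45517)
flip (17275/45517) -> (45517/17275): both odd, 17275 mod 4 = 3, 45517 mod 4 = 1, so the flip contributes +1; sign now +1
(45517/17275): 45517 mod 17275 = 10967, so (45517/17275) = (10967/17275)
flip (10967/17275) -> (17275/10967): both odd, 10967 mod 4 = 3, 17275 mod 4 = 3, so the flip contributes -1; sign now -1
(17275/10967): 17275 mod 10967 = 6308, so (17275/10967) = (6308/10967)
factor out 2^2: 6308 = 2^2·1577; with 10967 mod 8 = 7, (2/10967) = +1; sign now -1; continue with (1577/10967)
flip (1577/10967) -> (10967/1577): both odd, 1577 mod 4 = 1, 10967 mod 4 = 3, so the flip contributes +1; sign now -1
(10967/1577): 10967 mod 1577 = 1505, so (10967/1577) = (1505/1577)
flip (1505/1577) -> (1577/1505): both odd, 1505 mod 4 = 1, 1577 mod 4 = 1, so the flip contributes +1; sign now -1
(1577/1505): 1577 mod 1505 = 72, so (1577/1505) = (72/1505)
factor out 2^3: 72 = 2^3·9; with 1505 mod 8 = 1, (2/1505) = +1; sign now -1; continue with (9/1505)
flip (9/1505) -> (1505/9): both odd, 9 mod 4 = 1, 1505 mod 4 = 1, so the flip contributes +1; sign now -1
(1505/9): 1505 mod 9 = 2, so (1505/9) = (2/9)
factor out 2^1: 2 = 2^1·1; with 9 mod 8 = 1, (2/9) = +1; sign now -1; continue with (1/9)
reached (1/9) = 1, so the symbol is -1

-1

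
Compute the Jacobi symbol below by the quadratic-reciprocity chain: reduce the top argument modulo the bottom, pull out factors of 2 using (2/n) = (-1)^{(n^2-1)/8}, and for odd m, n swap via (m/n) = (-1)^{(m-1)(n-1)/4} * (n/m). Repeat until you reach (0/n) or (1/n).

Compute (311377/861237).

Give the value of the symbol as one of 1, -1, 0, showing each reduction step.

reciprocity: (311377/861237) = +1·(861237/311377) since 311377 mod 4 = 1, 861237 mod 4 = 1; sign now +1
(861237/311377) = (238483/311377)   [reduce mod 311377]
reciprocity: (238483/311377) = +1·(311377/238483) since 238483 mod 4 = 3, 311377 mod 4 = 1; sign now +1
(311377/238483) = (72894/238483)   [reduce mod 238483]
72894 = 2^1·36447; (2/238483) = -1 since 238483 mod 8 = 3, so (72894/238483) = (-1)^1·(36447/238483); sign now -1
reciprocity: (36447/238483) = -1·(238483/36447) since 36447 mod 4 = 3, 238483 mod 4 = 3; sign now +1
(238483/36447) = (19801/36447)   [reduce mod 36447]
reciprocity: (19801/36447) = +1·(36447/19801) since 19801 mod 4 = 1, 36447 mod 4 = 3; sign now +1
(36447/19801) = (16646/19801)   [reduce mod 19801]
16646 = 2^1·8323; (2/19801) = +1 since 19801 mod 8 = 1, so (16646/19801) = (+1)^1·(8323/19801); sign now +1
reciprocity: (8323/19801) = +1·(19801/8323) since 8323 mod 4 = 3, 19801 mod 4 = 1; sign now +1
(19801/8323) = (3155/8323)   [reduce mod 8323]
reciprocity: (3155/8323) = -1·(8323/3155) since 3155 mod 4 = 3, 8323 mod 4 = 3; sign now -1
(8323/3155) = (2013/3155)   [reduce mod 3155]
reciprocity: (2013/3155) = +1·(3155/2013) since 2013 mod 4 = 1, 3155 mod 4 = 3; sign now -1
(3155/2013) = (1142/2013)   [reduce mod 2013]
1142 = 2^1·571; (2/2013) = -1 since 2013 mod 8 = 5, so (1142/2013) = (-1)^1·(571/2013); sign now +1
reciprocity: (571/2013) = +1·(2013/571) since 571 mod 4 = 3, 2013 mod 4 = 1; sign now +1
(2013/571) = (300/571)   [reduce mod 571]
300 = 2^2·75; (2/571) = -1 since 571 mod 8 = 3, so (300/571) = (-1)^2·(75/571); sign now +1
reciprocity: (75/571) = -1·(571/75) since 75 mod 4 = 3, 571 mod 4 = 3; sign now -1
(571/75) = (46/75)   [reduce mod 75]
46 = 2^1·23; (2/75) = -1 since 75 mod 8 = 3, so (46/75) = (-1)^1·(23/75); sign now +1
reciprocity: (23/75) = -1·(75/23) since 23 mod 4 = 3, 75 mod 4 = 3; sign now -1
(75/23) = (6/23)   [reduce mod 23]
6 = 2^1·3; (2/23) = +1 since 23 mod 8 = 7, so (6/23) = (+1)^1·(3/23); sign now -1
reciprocity: (3/23) = -1·(23/3) since 3 mod 4 = 3, 23 mod 4 = 3; sign now +1
(23/3) = (2/3)   [reduce mod 3]
2 = 2^1·1; (2/3) = -1 since 3 mod 8 = 3, so (2/3) = (-1)^1·(1/3); sign now -1
(1/3) = 1; final value = sign = -1

-1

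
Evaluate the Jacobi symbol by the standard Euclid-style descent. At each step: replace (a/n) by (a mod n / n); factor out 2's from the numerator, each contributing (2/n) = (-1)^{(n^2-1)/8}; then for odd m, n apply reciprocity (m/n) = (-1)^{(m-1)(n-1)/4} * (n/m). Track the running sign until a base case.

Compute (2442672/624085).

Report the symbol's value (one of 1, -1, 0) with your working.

-1

(2442672/624085) = (570417/624085)   [reduce mod 624085]
reciprocity: (570417/624085) = +1·(624085/570417) since 570417 mod 4 = 1, 624085 mod 4 = 1; sign now +1
(624085/570417) = (53668/570417)   [reduce mod 570417]
53668 = 2^2·13417; (2/570417) = +1 since 570417 mod 8 = 1, so (53668/570417) = (+1)^2·(13417/570417); sign now +1
reciprocity: (13417/570417) = +1·(570417/13417) since 13417 mod 4 = 1, 570417 mod 4 = 1; sign now +1
(570417/13417) = (6903/13417)   [reduce mod 13417]
reciprocity: (6903/13417) = +1·(13417/6903) since 6903 mod 4 = 3, 13417 mod 4 = 1; sign now +1
(13417/6903) = (6514/6903)   [reduce mod 6903]
6514 = 2^1·3257; (2/6903) = +1 since 6903 mod 8 = 7, so (6514/6903) = (+1)^1·(3257/6903); sign now +1
reciprocity: (3257/6903) = +1·(6903/3257) since 3257 mod 4 = 1, 6903 mod 4 = 3; sign now +1
(6903/3257) = (389/3257)   [reduce mod 3257]
reciprocity: (389/3257) = +1·(3257/389) since 389 mod 4 = 1, 3257 mod 4 = 1; sign now +1
(3257/389) = (145/389)   [reduce mod 389]
reciprocity: (145/389) = +1·(389/145) since 145 mod 4 = 1, 389 mod 4 = 1; sign now +1
(389/145) = (99/145)   [reduce mod 145]
reciprocity: (99/145) = +1·(145/99) since 99 mod 4 = 3, 145 mod 4 = 1; sign now +1
(145/99) = (46/99)   [reduce mod 99]
46 = 2^1·23; (2/99) = -1 since 99 mod 8 = 3, so (46/99) = (-1)^1·(23/99); sign now -1
reciprocity: (23/99) = -1·(99/23) since 23 mod 4 = 3, 99 mod 4 = 3; sign now +1
(99/23) = (7/23)   [reduce mod 23]
reciprocity: (7/23) = -1·(23/7) since 7 mod 4 = 3, 23 mod 4 = 3; sign now -1
(23/7) = (2/7)   [reduce mod 7]
2 = 2^1·1; (2/7) = +1 since 7 mod 8 = 7, so (2/7) = (+1)^1·(1/7); sign now -1
(1/7) = 1; final value = sign = -1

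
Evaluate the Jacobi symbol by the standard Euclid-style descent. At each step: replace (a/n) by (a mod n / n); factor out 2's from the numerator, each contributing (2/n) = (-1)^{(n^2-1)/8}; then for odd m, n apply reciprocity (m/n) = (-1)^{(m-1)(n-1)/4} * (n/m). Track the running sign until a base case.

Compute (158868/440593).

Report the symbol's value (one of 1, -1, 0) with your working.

-1

158868 = 2^2·39717; (2/440593) = +1 since 440593 mod 8 = 1, so (158868/440593) = (+1)^2·(39717/440593); sign now +1
reciprocity: (39717/440593) = +1·(440593/39717) since 39717 mod 4 = 1, 440593 mod 4 = 1; sign now +1
(440593/39717) = (3706/39717)   [reduce mod 39717]
3706 = 2^1·1853; (2/39717) = -1 since 39717 mod 8 = 5, so (3706/39717) = (-1)^1·(1853/39717); sign now -1
reciprocity: (1853/39717) = +1·(39717/1853) since 1853 mod 4 = 1, 39717 mod 4 = 1; sign now -1
(39717/1853) = (804/1853)   [reduce mod 1853]
804 = 2^2·201; (2/1853) = -1 since 1853 mod 8 = 5, so (804/1853) = (-1)^2·(201/1853); sign now -1
reciprocity: (201/1853) = +1·(1853/201) since 201 mod 4 = 1, 1853 mod 4 = 1; sign now -1
(1853/201) = (44/201)   [reduce mod 201]
44 = 2^2·11; (2/201) = +1 since 201 mod 8 = 1, so (44/201) = (+1)^2·(11/201); sign now -1
reciprocity: (11/201) = +1·(201/11) since 11 mod 4 = 3, 201 mod 4 = 1; sign now -1
(201/11) = (3/11)   [reduce mod 11]
reciprocity: (3/11) = -1·(11/3) since 3 mod 4 = 3, 11 mod 4 = 3; sign now +1
(11/3) = (2/3)   [reduce mod 3]
2 = 2^1·1; (2/3) = -1 since 3 mod 8 = 3, so (2/3) = (-1)^1·(1/3); sign now -1
(1/3) = 1; final value = sign = -1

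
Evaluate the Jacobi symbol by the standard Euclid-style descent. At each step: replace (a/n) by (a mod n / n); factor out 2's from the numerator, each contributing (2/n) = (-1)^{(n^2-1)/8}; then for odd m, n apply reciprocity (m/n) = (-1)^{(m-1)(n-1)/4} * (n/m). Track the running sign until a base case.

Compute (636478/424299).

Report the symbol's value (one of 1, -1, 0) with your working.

(636478/424299) = (212179/424299)   [reduce mod 424299]
reciprocity: (212179/424299) = -1·(424299/212179) since 212179 mod 4 = 3, 424299 mod 4 = 3; sign now -1
(424299/212179) = (212120/212179)   [reduce mod 212179]
212120 = 2^3·26515; (2/212179) = -1 since 212179 mod 8 = 3, so (212120/212179) = (-1)^3·(26515/212179); sign now +1
reciprocity: (26515/212179) = -1·(212179/26515) since 26515 mod 4 = 3, 212179 mod 4 = 3; sign now -1
(212179/26515) = (59/26515)   [reduce mod 26515]
reciprocity: (59/26515) = -1·(26515/59) since 59 mod 4 = 3, 26515 mod 4 = 3; sign now +1
(26515/59) = (24/59)   [reduce mod 59]
24 = 2^3·3; (2/59) = -1 since 59 mod 8 = 3, so (24/59) = (-1)^3·(3/59); sign now -1
reciprocity: (3/59) = -1·(59/3) since 3 mod 4 = 3, 59 mod 4 = 3; sign now +1
(59/3) = (2/3)   [reduce mod 3]
2 = 2^1·1; (2/3) = -1 since 3 mod 8 = 3, so (2/3) = (-1)^1·(1/3); sign now -1
(1/3) = 1; final value = sign = -1

-1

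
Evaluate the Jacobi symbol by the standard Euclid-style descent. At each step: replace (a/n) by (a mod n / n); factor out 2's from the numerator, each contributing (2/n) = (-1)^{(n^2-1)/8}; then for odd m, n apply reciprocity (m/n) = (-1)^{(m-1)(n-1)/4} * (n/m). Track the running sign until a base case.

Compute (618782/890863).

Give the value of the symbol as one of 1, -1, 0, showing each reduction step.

1

factor out 2^1: 618782 = 2^1·309391; with 890863 mod 8 = 7, (2/890863) = +1; sign now +1; continue with (309391/890863)
flip (309391/890863) -> (890863/309391): both odd, 309391 mod 4 = 3, 890863 mod 4 = 3, so the flip contributes -1; sign now -1
(890863/309391): 890863 mod 309391 = 272081, so (890863/309391) = (272081/309391)
flip (272081/309391) -> (309391/272081): both odd, 272081 mod 4 = 1, 309391 mod 4 = 3, so the flip contributes +1; sign now -1
(309391/272081): 309391 mod 272081 = 37310, so (309391/272081) = (37310/272081)
factor out 2^1: 37310 = 2^1·18655; with 272081 mod 8 = 1, (2/272081) = +1; sign now -1; continue with (18655/272081)
flip (18655/272081) -> (272081/18655): both odd, 18655 mod 4 = 3, 272081 mod 4 = 1, so the flip contributes +1; sign now -1
(272081/18655): 272081 mod 18655 = 10911, so (272081/18655) = (10911/18655)
flip (10911/18655) -> (18655/10911): both odd, 10911 mod 4 = 3, 18655 mod 4 = 3, so the flip contributes -1; sign now +1
(18655/10911): 18655 mod 10911 = 7744, so (18655/10911) = (7744/10911)
factor out 2^6: 7744 = 2^6·121; with 10911 mod 8 = 7, (2/10911) = +1; sign now +1; continue with (121/10911)
flip (121/10911) -> (10911/121): both odd, 121 mod 4 = 1, 10911 mod 4 = 3, so the flip contributes +1; sign now +1
(10911/121): 10911 mod 121 = 21, so (10911/121) = (21/121)
flip (21/121) -> (121/21): both odd, 21 mod 4 = 1, 121 mod 4 = 1, so the flip contributes +1; sign now +1
(121/21): 121 mod 21 = 16, so (121/21) = (16/21)
factor out 2^4: 16 = 2^4·1; with 21 mod 8 = 5, (2/21) = -1; sign now +1; continue with (1/21)
reached (1/21) = 1, so the symbol is +1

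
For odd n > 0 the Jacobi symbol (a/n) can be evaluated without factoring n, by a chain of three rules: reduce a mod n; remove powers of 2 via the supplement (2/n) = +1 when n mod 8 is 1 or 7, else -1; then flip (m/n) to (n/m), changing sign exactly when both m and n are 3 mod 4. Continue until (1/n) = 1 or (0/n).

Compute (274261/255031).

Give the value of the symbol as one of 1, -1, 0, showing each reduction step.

-1

(274261/255031): 274261 mod 255031 = 19230, so (274261/255031) = (19230/255031)
factor out 2^1: 19230 = 2^1·9615; with 255031 mod 8 = 7, (2/255031) = +1; sign now +1; continue with (9615/255031)
flip (9615/255031) -> (255031/9615): both odd, 9615 mod 4 = 3, 255031 mod 4 = 3, so the flip contributes -1; sign now -1
(255031/9615): 255031 mod 9615 = 5041, so (255031/9615) = (5041/9615)
flip (5041/9615) -> (9615/5041): both odd, 5041 mod 4 = 1, 9615 mod 4 = 3, so the flip contributes +1; sign now -1
(9615/5041): 9615 mod 5041 = 4574, so (9615/5041) = (4574/5041)
factor out 2^1: 4574 = 2^1·2287; with 5041 mod 8 = 1, (2/5041) = +1; sign now -1; continue with (2287/5041)
flip (2287/5041) -> (5041/2287): both odd, 2287 mod 4 = 3, 5041 mod 4 = 1, so the flip contributes +1; sign now -1
(5041/2287): 5041 mod 2287 = 467, so (5041/2287) = (467/2287)
flip (467/2287) -> (2287/467): both odd, 467 mod 4 = 3, 2287 mod 4 = 3, so the flip contributes -1; sign now +1
(2287/467): 2287 mod 467 = 419, so (2287/467) = (419/467)
flip (419/467) -> (467/419): both odd, 419 mod 4 = 3, 467 mod 4 = 3, so the flip contributes -1; sign now -1
(467/419): 467 mod 419 = 48, so (467/419) = (48/419)
factor out 2^4: 48 = 2^4·3; with 419 mod 8 = 3, (2/419) = -1; sign now -1; continue with (3/419)
flip (3/419) -> (419/3): both odd, 3 mod 4 = 3, 419 mod 4 = 3, so the flip contributes -1; sign now +1
(419/3): 419 mod 3 = 2, so (419/3) = (2/3)
factor out 2^1: 2 = 2^1·1; with 3 mod 8 = 3, (2/3) = -1; sign now -1; continue with (1/3)
reached (1/3) = 1, so the symbol is -1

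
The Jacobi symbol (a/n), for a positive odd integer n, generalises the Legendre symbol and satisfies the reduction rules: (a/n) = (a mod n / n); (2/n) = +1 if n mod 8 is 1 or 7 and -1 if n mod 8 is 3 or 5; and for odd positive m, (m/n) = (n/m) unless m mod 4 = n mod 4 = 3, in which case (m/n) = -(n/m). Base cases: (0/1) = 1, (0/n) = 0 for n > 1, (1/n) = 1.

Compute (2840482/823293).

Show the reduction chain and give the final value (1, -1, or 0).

-1

(2840482/823293): 2840482 mod 823293 = 370603, so (2840482/823293) = (370603/823293)
flip (370603/823293) -> (823293/370603): both odd, 370603 mod 4 = 3, 823293 mod 4 = 1, so the flip contributes +1; sign now +1
(823293/370603): 823293 mod 370603 = 82087, so (823293/370603) = (82087/370603)
flip (82087/370603) -> (370603/82087): both odd, 82087 mod 4 = 3, 370603 mod 4 = 3, so the flip contributes -1; sign now -1
(370603/82087): 370603 mod 82087 = 42255, so (370603/82087) = (42255/82087)
flip (42255/82087) -> (82087/42255): both odd, 42255 mod 4 = 3, 82087 mod 4 = 3, so the flip contributes -1; sign now +1
(82087/42255): 82087 mod 42255 = 39832, so (82087/42255) = (39832/42255)
factor out 2^3: 39832 = 2^3·4979; with 42255 mod 8 = 7, (2/42255) = +1; sign now +1; continue with (4979/42255)
flip (4979/42255) -> (42255/4979): both odd, 4979 mod 4 = 3, 42255 mod 4 = 3, so the flip contributes -1; sign now -1
(42255/4979): 42255 mod 4979 = 2423, so (42255/4979) = (2423/4979)
flip (2423/4979) -> (4979/2423): both odd, 2423 mod 4 = 3, 4979 mod 4 = 3, so the flip contributes -1; sign now +1
(4979/2423): 4979 mod 2423 = 133, so (4979/2423) = (133/2423)
flip (133/2423) -> (2423/133): both odd, 133 mod 4 = 1, 2423 mod 4 = 3, so the flip contributes +1; sign now +1
(2423/133): 2423 mod 133 = 29, so (2423/133) = (29/133)
flip (29/133) -> (133/29): both odd, 29 mod 4 = 1, 133 mod 4 = 1, so the flip contributes +1; sign now +1
(133/29): 133 mod 29 = 17, so (133/29) = (17/29)
flip (17/29) -> (29/17): both odd, 17 mod 4 = 1, 29 mod 4 = 1, so the flip contributes +1; sign now +1
(29/17): 29 mod 17 = 12, so (29/17) = (12/17)
factor out 2^2: 12 = 2^2·3; with 17 mod 8 = 1, (2/17) = +1; sign now +1; continue with (3/17)
flip (3/17) -> (17/3): both odd, 3 mod 4 = 3, 17 mod 4 = 1, so the flip contributes +1; sign now +1
(17/3): 17 mod 3 = 2, so (17/3) = (2/3)
factor out 2^1: 2 = 2^1·1; with 3 mod 8 = 3, (2/3) = -1; sign now -1; continue with (1/3)
reached (1/3) = 1, so the symbol is -1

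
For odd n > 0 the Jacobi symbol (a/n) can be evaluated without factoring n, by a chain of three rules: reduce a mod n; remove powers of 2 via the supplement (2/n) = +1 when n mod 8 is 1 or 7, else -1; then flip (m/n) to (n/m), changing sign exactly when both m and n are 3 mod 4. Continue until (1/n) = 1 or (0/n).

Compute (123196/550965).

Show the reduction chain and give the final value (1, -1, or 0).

123196 = 2^2·30799; (2/550965) = -1 since 550965 mod 8 = 5, so (123196/550965) = (-1)^2·(30799/550965); sign now +1
reciprocity: (30799/550965) = +1·(550965/30799) since 30799 mod 4 = 3, 550965 mod 4 = 1; sign now +1
(550965/30799) = (27382/30799)   [reduce mod 30799]
27382 = 2^1·13691; (2/30799) = +1 since 30799 mod 8 = 7, so (27382/30799) = (+1)^1·(13691/30799); sign now +1
reciprocity: (13691/30799) = -1·(30799/13691) since 13691 mod 4 = 3, 30799 mod 4 = 3; sign now -1
(30799/13691) = (3417/13691)   [reduce mod 13691]
reciprocity: (3417/13691) = +1·(13691/3417) since 3417 mod 4 = 1, 13691 mod 4 = 3; sign now -1
(13691/3417) = (23/3417)   [reduce mod 3417]
reciprocity: (23/3417) = +1·(3417/23) since 23 mod 4 = 3, 3417 mod 4 = 1; sign now -1
(3417/23) = (13/23)   [reduce mod 23]
reciprocity: (13/23) = +1·(23/13) since 13 mod 4 = 1, 23 mod 4 = 3; sign now -1
(23/13) = (10/13)   [reduce mod 13]
10 = 2^1·5; (2/13) = -1 since 13 mod 8 = 5, so (10/13) = (-1)^1·(5/13); sign now +1
reciprocity: (5/13) = +1·(13/5) since 5 mod 4 = 1, 13 mod 4 = 1; sign now +1
(13/5) = (3/5)   [reduce mod 5]
reciprocity: (3/5) = +1·(5/3) since 3 mod 4 = 3, 5 mod 4 = 1; sign now +1
(5/3) = (2/3)   [reduce mod 3]
2 = 2^1·1; (2/3) = -1 since 3 mod 8 = 3, so (2/3) = (-1)^1·(1/3); sign now -1
(1/3) = 1; final value = sign = -1

-1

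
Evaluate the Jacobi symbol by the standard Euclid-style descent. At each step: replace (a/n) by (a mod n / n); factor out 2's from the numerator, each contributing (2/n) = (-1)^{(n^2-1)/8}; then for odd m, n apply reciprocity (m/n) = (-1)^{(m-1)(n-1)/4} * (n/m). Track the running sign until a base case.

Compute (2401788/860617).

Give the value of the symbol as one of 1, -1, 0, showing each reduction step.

(2401788/860617) = (680554/860617)   [reduce mod 860617]
680554 = 2^1·340277; (2/860617) = +1 since 860617 mod 8 = 1, so (680554/860617) = (+1)^1·(340277/860617); sign now +1
reciprocity: (340277/860617) = +1·(860617/340277) since 340277 mod 4 = 1, 860617 mod 4 = 1; sign now +1
(860617/340277) = (180063/340277)   [reduce mod 340277]
reciprocity: (180063/340277) = +1·(340277/180063) since 180063 mod 4 = 3, 340277 mod 4 = 1; sign now +1
(340277/180063) = (160214/180063)   [reduce mod 180063]
160214 = 2^1·80107; (2/180063) = +1 since 180063 mod 8 = 7, so (160214/180063) = (+1)^1·(80107/180063); sign now +1
reciprocity: (80107/180063) = -1·(180063/80107) since 80107 mod 4 = 3, 180063 mod 4 = 3; sign now -1
(180063/80107) = (19849/80107)   [reduce mod 80107]
reciprocity: (19849/80107) = +1·(80107/19849) since 19849 mod 4 = 1, 80107 mod 4 = 3; sign now -1
(80107/19849) = (711/19849)   [reduce mod 19849]
reciprocity: (711/19849) = +1·(19849/711) since 711 mod 4 = 3, 19849 mod 4 = 1; sign now -1
(19849/711) = (652/711)   [reduce mod 711]
652 = 2^2·163; (2/711) = +1 since 711 mod 8 = 7, so (652/711) = (+1)^2·(163/711); sign now -1
reciprocity: (163/711) = -1·(711/163) since 163 mod 4 = 3, 711 mod 4 = 3; sign now +1
(711/163) = (59/163)   [reduce mod 163]
reciprocity: (59/163) = -1·(163/59) since 59 mod 4 = 3, 163 mod 4 = 3; sign now -1
(163/59) = (45/59)   [reduce mod 59]
reciprocity: (45/59) = +1·(59/45) since 45 mod 4 = 1, 59 mod 4 = 3; sign now -1
(59/45) = (14/45)   [reduce mod 45]
14 = 2^1·7; (2/45) = -1 since 45 mod 8 = 5, so (14/45) = (-1)^1·(7/45); sign now +1
reciprocity: (7/45) = +1·(45/7) since 7 mod 4 = 3, 45 mod 4 = 1; sign now +1
(45/7) = (3/7)   [reduce mod 7]
reciprocity: (3/7) = -1·(7/3) since 3 mod 4 = 3, 7 mod 4 = 3; sign now -1
(7/3) = (1/3)   [reduce mod 3]
(1/3) = 1; final value = sign = -1

-1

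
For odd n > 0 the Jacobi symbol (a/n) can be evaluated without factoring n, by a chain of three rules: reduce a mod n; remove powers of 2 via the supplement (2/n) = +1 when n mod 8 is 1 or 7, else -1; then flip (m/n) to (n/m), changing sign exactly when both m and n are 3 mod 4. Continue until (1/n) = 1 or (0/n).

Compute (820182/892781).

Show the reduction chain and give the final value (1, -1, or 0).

820182 = 2^1·410091; (2/892781) = -1 since 892781 mod 8 = 5, so (820182/892781) = (-1)^1·(410091/892781); sign now -1
reciprocity: (410091/892781) = +1·(892781/410091) since 410091 mod 4 = 3, 892781 mod 4 = 1; sign now -1
(892781/410091) = (72599/410091)   [reduce mod 410091]
reciprocity: (72599/410091) = -1·(410091/72599) since 72599 mod 4 = 3, 410091 mod 4 = 3; sign now +1
(410091/72599) = (47096/72599)   [reduce mod 72599]
47096 = 2^3·5887; (2/72599) = +1 since 72599 mod 8 = 7, so (47096/72599) = (+1)^3·(5887/72599); sign now +1
reciprocity: (5887/72599) = -1·(72599/5887) since 5887 mod 4 = 3, 72599 mod 4 = 3; sign now -1
(72599/5887) = (1955/5887)   [reduce mod 5887]
reciprocity: (1955/5887) = -1·(5887/1955) since 1955 mod 4 = 3, 5887 mod 4 = 3; sign now +1
(5887/1955) = (22/1955)   [reduce mod 1955]
22 = 2^1·11; (2/1955) = -1 since 1955 mod 8 = 3, so (22/1955) = (-1)^1·(11/1955); sign now -1
reciprocity: (11/1955) = -1·(1955/11) since 11 mod 4 = 3, 1955 mod 4 = 3; sign now +1
(1955/11) = (8/11)   [reduce mod 11]
8 = 2^3·1; (2/11) = -1 since 11 mod 8 = 3, so (8/11) = (-1)^3·(1/11); sign now -1
(1/11) = 1; final value = sign = -1

-1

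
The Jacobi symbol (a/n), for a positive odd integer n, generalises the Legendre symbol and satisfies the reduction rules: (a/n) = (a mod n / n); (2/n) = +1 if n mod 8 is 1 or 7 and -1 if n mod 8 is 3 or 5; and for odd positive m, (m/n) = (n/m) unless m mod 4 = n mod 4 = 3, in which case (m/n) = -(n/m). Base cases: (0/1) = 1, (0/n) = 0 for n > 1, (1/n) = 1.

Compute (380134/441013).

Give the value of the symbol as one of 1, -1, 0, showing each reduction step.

380134 = 2^1·190067; (2/441013) = -1 since 441013 mod 8 = 5, so (380134/441013) = (-1)^1·(190067/441013); sign now -1
reciprocity: (190067/441013) = +1·(441013/190067) since 190067 mod 4 = 3, 441013 mod 4 = 1; sign now -1
(441013/190067) = (60879/190067)   [reduce mod 190067]
reciprocity: (60879/190067) = -1·(190067/60879) since 60879 mod 4 = 3, 190067 mod 4 = 3; sign now +1
(190067/60879) = (7430/60879)   [reduce mod 60879]
7430 = 2^1·3715; (2/60879) = +1 since 60879 mod 8 = 7, so (7430/60879) = (+1)^1·(3715/60879); sign now +1
reciprocity: (3715/60879) = -1·(60879/3715) since 3715 mod 4 = 3, 60879 mod 4 = 3; sign now -1
(60879/3715) = (1439/3715)   [reduce mod 3715]
reciprocity: (1439/3715) = -1·(3715/1439) since 1439 mod 4 = 3, 3715 mod 4 = 3; sign now +1
(3715/1439) = (837/1439)   [reduce mod 1439]
reciprocity: (837/1439) = +1·(1439/837) since 837 mod 4 = 1, 1439 mod 4 = 3; sign now +1
(1439/837) = (602/837)   [reduce mod 837]
602 = 2^1·301; (2/837) = -1 since 837 mod 8 = 5, so (602/837) = (-1)^1·(301/837); sign now -1
reciprocity: (301/837) = +1·(837/301) since 301 mod 4 = 1, 837 mod 4 = 1; sign now -1
(837/301) = (235/301)   [reduce mod 301]
reciprocity: (235/301) = +1·(301/235) since 235 mod 4 = 3, 301 mod 4 = 1; sign now -1
(301/235) = (66/235)   [reduce mod 235]
66 = 2^1·33; (2/235) = -1 since 235 mod 8 = 3, so (66/235) = (-1)^1·(33/235); sign now +1
reciprocity: (33/235) = +1·(235/33) since 33 mod 4 = 1, 235 mod 4 = 3; sign now +1
(235/33) = (4/33)   [reduce mod 33]
4 = 2^2·1; (2/33) = +1 since 33 mod 8 = 1, so (4/33) = (+1)^2·(1/33); sign now +1
(1/33) = 1; final value = sign = +1

1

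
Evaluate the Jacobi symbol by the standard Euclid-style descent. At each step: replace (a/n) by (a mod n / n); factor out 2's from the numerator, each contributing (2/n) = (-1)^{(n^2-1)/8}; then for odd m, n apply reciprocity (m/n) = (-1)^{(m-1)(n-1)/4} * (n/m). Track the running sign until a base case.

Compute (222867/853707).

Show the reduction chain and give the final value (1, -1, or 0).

0

flip (222867/853707) -> (853707/222867): both odd, 222867 mod 4 = 3, 853707 mod 4 = 3, so the flip contributes -1; sign now -1
(853707/222867): 853707 mod 222867 = 185106, so (853707/222867) = (185106/222867)
factor out 2^1: 185106 = 2^1·92553; with 222867 mod 8 = 3, (2/222867) = -1; sign now +1; continue with (92553/222867)
flip (92553/222867) -> (222867/92553): both odd, 92553 mod 4 = 1, 222867 mod 4 = 3, so the flip contributes +1; sign now +1
(222867/92553): 222867 mod 92553 = 37761, so (222867/92553) = (37761/92553)
flip (37761/92553) -> (92553/37761): both odd, 37761 mod 4 = 1, 92553 mod 4 = 1, so the flip contributes +1; sign now +1
(92553/37761): 92553 mod 37761 = 17031, so (92553/37761) = (17031/37761)
flip (17031/37761) -> (37761/17031): both odd, 17031 mod 4 = 3, 37761 mod 4 = 1, so the flip contributes +1; sign now +1
(37761/17031): 37761 mod 17031 = 3699, so (37761/17031) = (3699/17031)
flip (3699/17031) -> (17031/3699): both odd, 3699 mod 4 = 3, 17031 mod 4 = 3, so the flip contributes -1; sign now -1
(17031/3699): 17031 mod 3699 = 2235, so (17031/3699) = (2235/3699)
flip (2235/3699) -> (3699/2235): both odd, 2235 mod 4 = 3, 3699 mod 4 = 3, so the flip contributes -1; sign now +1
(3699/2235): 3699 mod 2235 = 1464, so (3699/2235) = (1464/2235)
factor out 2^3: 1464 = 2^3·183; with 2235 mod 8 = 3, (2/2235) = -1; sign now -1; continue with (183/2235)
flip (183/2235) -> (2235/183): both odd, 183 mod 4 = 3, 2235 mod 4 = 3, so the flip contributes -1; sign now +1
(2235/183): 2235 mod 183 = 39, so (2235/183) = (39/183)
flip (39/183) -> (183/39): both odd, 39 mod 4 = 3, 183 mod 4 = 3, so the flip contributes -1; sign now -1
(183/39): 183 mod 39 = 27, so (183/39) = (27/39)
flip (27/39) -> (39/27): both odd, 27 mod 4 = 3, 39 mod 4 = 3, so the flip contributes -1; sign now +1
(39/27): 39 mod 27 = 12, so (39/27) = (12/27)
factor out 2^2: 12 = 2^2·3; with 27 mod 8 = 3, (2/27) = -1; sign now +1; continue with (3/27)
flip (3/27) -> (27/3): both odd, 3 mod 4 = 3, 27 mod 4 = 3, so the flip contributes -1; sign now -1
(27/3): 27 mod 3 = 0, so (27/3) = (0/3)
reached (0/3); gcd(a, n) > 1, so (0/3) = 0 and the symbol is 0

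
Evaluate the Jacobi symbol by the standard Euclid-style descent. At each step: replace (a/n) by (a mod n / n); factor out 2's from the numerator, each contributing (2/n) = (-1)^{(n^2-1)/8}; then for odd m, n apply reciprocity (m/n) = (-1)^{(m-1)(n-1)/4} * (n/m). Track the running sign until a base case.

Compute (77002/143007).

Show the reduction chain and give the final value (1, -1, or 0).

-1

factor out 2^1: 77002 = 2^1·38501; with 143007 mod 8 = 7, (2/143007) = +1; sign now +1; continue with (38501/143007)
flip (38501/143007) -> (143007/38501): both odd, 38501 mod 4 = 1, 143007 mod 4 = 3, so the flip contributes +1; sign now +1
(143007/38501): 143007 mod 38501 = 27504, so (143007/38501) = (27504/38501)
factor out 2^4: 27504 = 2^4·1719; with 38501 mod 8 = 5, (2/38501) = -1; sign now +1; continue with (1719/38501)
flip (1719/38501) -> (38501/1719): both odd, 1719 mod 4 = 3, 38501 mod 4 = 1, so the flip contributes +1; sign now +1
(38501/1719): 38501 mod 1719 = 683, so (38501/1719) = (683/1719)
flip (683/1719) -> (1719/683): both odd, 683 mod 4 = 3, 1719 mod 4 = 3, so the flip contributes -1; sign now -1
(1719/683): 1719 mod 683 = 353, so (1719/683) = (353/683)
flip (353/683) -> (683/353): both odd, 353 mod 4 = 1, 683 mod 4 = 3, so the flip contributes +1; sign now -1
(683/353): 683 mod 353 = 330, so (683/353) = (330/353)
factor out 2^1: 330 = 2^1·165; with 353 mod 8 = 1, (2/353) = +1; sign now -1; continue with (165/353)
flip (165/353) -> (353/165): both odd, 165 mod 4 = 1, 353 mod 4 = 1, so the flip contributes +1; sign now -1
(353/165): 353 mod 165 = 23, so (353/165) = (23/165)
flip (23/165) -> (165/23): both odd, 23 mod 4 = 3, 165 mod 4 = 1, so the flip contributes +1; sign now -1
(165/23): 165 mod 23 = 4, so (165/23) = (4/23)
factor out 2^2: 4 = 2^2·1; with 23 mod 8 = 7, (2/23) = +1; sign now -1; continue with (1/23)
reached (1/23) = 1, so the symbol is -1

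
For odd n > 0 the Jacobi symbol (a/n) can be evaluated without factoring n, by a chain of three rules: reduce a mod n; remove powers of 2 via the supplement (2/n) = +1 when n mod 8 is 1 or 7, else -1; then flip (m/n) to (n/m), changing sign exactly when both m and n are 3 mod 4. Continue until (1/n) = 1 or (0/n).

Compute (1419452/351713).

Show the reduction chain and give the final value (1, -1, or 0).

(1419452/351713): 1419452 mod 351713 = 12600, so (1419452/351713) = (12600/351713)
factor out 2^3: 12600 = 2^3·1575; with 351713 mod 8 = 1, (2/351713) = +1; sign now +1; continue with (1575/351713)
flip (1575/351713) -> (351713/1575): both odd, 1575 mod 4 = 3, 351713 mod 4 = 1, so the flip contributes +1; sign now +1
(351713/1575): 351713 mod 1575 = 488, so (351713/1575) = (488/1575)
factor out 2^3: 488 = 2^3·61; with 1575 mod 8 = 7, (2/1575) = +1; sign now +1; continue with (61/1575)
flip (61/1575) -> (1575/61): both odd, 61 mod 4 = 1, 1575 mod 4 = 3, so the flip contributes +1; sign now +1
(1575/61): 1575 mod 61 = 50, so (1575/61) = (50/61)
factor out 2^1: 50 = 2^1·25; with 61 mod 8 = 5, (2/61) = -1; sign now -1; continue with (25/61)
flip (25/61) -> (61/25): both odd, 25 mod 4 = 1, 61 mod 4 = 1, so the flip contributes +1; sign now -1
(61/25): 61 mod 25 = 11, so (61/25) = (11/25)
flip (11/25) -> (25/11): both odd, 11 mod 4 = 3, 25 mod 4 = 1, so the flip contributes +1; sign now -1
(25/11): 25 mod 11 = 3, so (25/11) = (3/11)
flip (3/11) -> (11/3): both odd, 3 mod 4 = 3, 11 mod 4 = 3, so the flip contributes -1; sign now +1
(11/3): 11 mod 3 = 2, so (11/3) = (2/3)
factor out 2^1: 2 = 2^1·1; with 3 mod 8 = 3, (2/3) = -1; sign now -1; continue with (1/3)
reached (1/3) = 1, so the symbol is -1

-1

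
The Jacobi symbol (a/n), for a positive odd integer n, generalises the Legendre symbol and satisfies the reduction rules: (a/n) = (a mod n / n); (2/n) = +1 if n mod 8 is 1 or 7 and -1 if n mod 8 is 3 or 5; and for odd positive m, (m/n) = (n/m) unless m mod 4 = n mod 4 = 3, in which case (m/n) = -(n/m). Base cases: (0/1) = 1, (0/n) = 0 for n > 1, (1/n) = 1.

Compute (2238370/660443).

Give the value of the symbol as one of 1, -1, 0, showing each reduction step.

(2238370/660443): 2238370 mod 660443 = 257041, so (2238370/660443) = (257041/660443)
flip (257041/660443) -> (660443/257041): both odd, 257041 mod 4 = 1, 660443 mod 4 = 3, so the flip contributes +1; sign now +1
(660443/257041): 660443 mod 257041 = 146361, so (660443/257041) = (146361/257041)
flip (146361/257041) -> (257041/146361): both odd, 146361 mod 4 = 1, 257041 mod 4 = 1, so the flip contributes +1; sign now +1
(257041/146361): 257041 mod 146361 = 110680, so (257041/146361) = (110680/146361)
factor out 2^3: 110680 = 2^3·13835; with 146361 mod 8 = 1, (2/146361) = +1; sign now +1; continue with (13835/146361)
flip (13835/146361) -> (146361/13835): both odd, 13835 mod 4 = 3, 146361 mod 4 = 1, so the flip contributes +1; sign now +1
(146361/13835): 146361 mod 13835 = 8011, so (146361/13835) = (8011/13835)
flip (8011/13835) -> (13835/8011): both odd, 8011 mod 4 = 3, 13835 mod 4 = 3, so the flip contributes -1; sign now -1
(13835/8011): 13835 mod 8011 = 5824, so (13835/8011) = (5824/8011)
factor out 2^6: 5824 = 2^6·91; with 8011 mod 8 = 3, (2/8011) = -1; sign now -1; continue with (91/8011)
flip (91/8011) -> (8011/91): both odd, 91 mod 4 = 3, 8011 mod 4 = 3, so the flip contributes -1; sign now +1
(8011/91): 8011 mod 91 = 3, so (8011/91) = (3/91)
flip (3/91) -> (91/3): both odd, 3 mod 4 = 3, 91 mod 4 = 3, so the flip contributes -1; sign now -1
(91/3): 91 mod 3 = 1, so (91/3) = (1/3)
reached (1/3) = 1, so the symbol is -1

-1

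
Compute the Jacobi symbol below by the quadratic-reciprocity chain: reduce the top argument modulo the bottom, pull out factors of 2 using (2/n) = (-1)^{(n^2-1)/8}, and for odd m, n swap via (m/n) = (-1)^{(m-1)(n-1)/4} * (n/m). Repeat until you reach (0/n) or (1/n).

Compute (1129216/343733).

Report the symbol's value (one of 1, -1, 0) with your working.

(1129216/343733) = (98017/343733)   [reduce mod 343733]
reciprocity: (98017/343733) = +1·(343733/98017) since 98017 mod 4 = 1, 343733 mod 4 = 1; sign now +1
(343733/98017) = (49682/98017)   [reduce mod 98017]
49682 = 2^1·24841; (2/98017) = +1 since 98017 mod 8 = 1, so (49682/98017) = (+1)^1·(24841/98017); sign now +1
reciprocity: (24841/98017) = +1·(98017/24841) since 24841 mod 4 = 1, 98017 mod 4 = 1; sign now +1
(98017/24841) = (23494/24841)   [reduce mod 24841]
23494 = 2^1·11747; (2/24841) = +1 since 24841 mod 8 = 1, so (23494/24841) = (+1)^1·(11747/24841); sign now +1
reciprocity: (11747/24841) = +1·(24841/11747) since 11747 mod 4 = 3, 24841 mod 4 = 1; sign now +1
(24841/11747) = (1347/11747)   [reduce mod 11747]
reciprocity: (1347/11747) = -1·(11747/1347) since 1347 mod 4 = 3, 11747 mod 4 = 3; sign now -1
(11747/1347) = (971/1347)   [reduce mod 1347]
reciprocity: (971/1347) = -1·(1347/971) since 971 mod 4 = 3, 1347 mod 4 = 3; sign now +1
(1347/971) = (376/971)   [reduce mod 971]
376 = 2^3·47; (2/971) = -1 since 971 mod 8 = 3, so (376/971) = (-1)^3·(47/971); sign now -1
reciprocity: (47/971) = -1·(971/47) since 47 mod 4 = 3, 971 mod 4 = 3; sign now +1
(971/47) = (31/47)   [reduce mod 47]
reciprocity: (31/47) = -1·(47/31) since 31 mod 4 = 3, 47 mod 4 = 3; sign now -1
(47/31) = (16/31)   [reduce mod 31]
16 = 2^4·1; (2/31) = +1 since 31 mod 8 = 7, so (16/31) = (+1)^4·(1/31); sign now -1
(1/31) = 1; final value = sign = -1

-1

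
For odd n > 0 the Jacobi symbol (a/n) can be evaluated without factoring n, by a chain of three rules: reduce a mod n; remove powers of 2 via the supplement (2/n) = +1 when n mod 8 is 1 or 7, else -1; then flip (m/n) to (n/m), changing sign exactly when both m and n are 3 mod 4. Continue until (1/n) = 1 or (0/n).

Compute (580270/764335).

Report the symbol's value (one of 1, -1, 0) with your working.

0

580270 = 2^1·290135; (2/764335) = +1 since 764335 mod 8 = 7, so (580270/764335) = (+1)^1·(290135/764335); sign now +1
reciprocity: (290135/764335) = -1·(764335/290135) since 290135 mod 4 = 3, 764335 mod 4 = 3; sign now -1
(764335/290135) = (184065/290135)   [reduce mod 290135]
reciprocity: (184065/290135) = +1·(290135/184065) since 184065 mod 4 = 1, 290135 mod 4 = 3; sign now -1
(290135/184065) = (106070/184065)   [reduce mod 184065]
106070 = 2^1·53035; (2/184065) = +1 since 184065 mod 8 = 1, so (106070/184065) = (+1)^1·(53035/184065); sign now -1
reciprocity: (53035/184065) = +1·(184065/53035) since 53035 mod 4 = 3, 184065 mod 4 = 1; sign now -1
(184065/53035) = (24960/53035)   [reduce mod 53035]
24960 = 2^7·195; (2/53035) = -1 since 53035 mod 8 = 3, so (24960/53035) = (-1)^7·(195/53035); sign now +1
reciprocity: (195/53035) = -1·(53035/195) since 195 mod 4 = 3, 53035 mod 4 = 3; sign now -1
(53035/195) = (190/195)   [reduce mod 195]
190 = 2^1·95; (2/195) = -1 since 195 mod 8 = 3, so (190/195) = (-1)^1·(95/195); sign now +1
reciprocity: (95/195) = -1·(195/95) since 95 mod 4 = 3, 195 mod 4 = 3; sign now -1
(195/95) = (5/95)   [reduce mod 95]
reciprocity: (5/95) = +1·(95/5) since 5 mod 4 = 1, 95 mod 4 = 3; sign now -1
(95/5) = (0/5)   [reduce mod 5]
(0/5) = 0   [gcd(a, n) > 1]; final value = 0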